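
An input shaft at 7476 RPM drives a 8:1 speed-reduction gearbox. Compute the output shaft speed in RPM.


omega_out = omega_in / N = 7476 / 8 = 934.5000

934.5000 RPM


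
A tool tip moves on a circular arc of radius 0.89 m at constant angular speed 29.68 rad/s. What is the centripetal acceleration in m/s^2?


a_c = omega^2 * r = 29.68^2 * 0.89 = 784.0031

784.0031 m/s^2


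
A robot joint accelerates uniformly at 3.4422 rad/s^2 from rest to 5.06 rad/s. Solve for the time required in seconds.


t = delta_omega / alpha = 5.06 / 3.4422 = 1.4700

1.4700 s


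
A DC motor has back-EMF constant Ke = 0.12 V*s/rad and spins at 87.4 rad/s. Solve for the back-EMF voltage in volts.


V_emf = Ke * omega = 0.12*87.4 = 10.4880

10.4880 V


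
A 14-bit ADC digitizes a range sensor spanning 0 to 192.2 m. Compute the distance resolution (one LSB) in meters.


res = range / 2^n = 192.2/2^14 = 192.2/16384 = 0.0117

0.0117 m


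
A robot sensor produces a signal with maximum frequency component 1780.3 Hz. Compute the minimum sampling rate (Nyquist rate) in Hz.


f_s,min = 2*f_max = 2*1780.3 = 3560.6000

3560.6000 Hz


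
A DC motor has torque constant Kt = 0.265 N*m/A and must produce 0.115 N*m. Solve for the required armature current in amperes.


I = tau / Kt = 0.115/0.265 = 0.4340

0.4340 A


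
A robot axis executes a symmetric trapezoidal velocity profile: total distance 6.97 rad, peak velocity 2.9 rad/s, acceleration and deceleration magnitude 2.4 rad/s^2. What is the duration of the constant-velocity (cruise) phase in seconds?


t_acc = v/a = 1.208333 s, d_acc = v^2/(2a) = 1.752083 rad each
d_cruise = 6.97 - 2*1.752083 = 3.465834 rad
t_cruise = d_cruise/v = 3.465834/2.9 = 1.1951

1.1951 s


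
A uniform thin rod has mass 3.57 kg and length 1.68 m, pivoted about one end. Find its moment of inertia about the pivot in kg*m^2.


I = (1/3)*m*L^2 = (1/3)*3.57*1.68^2 = 3.3587

3.3587 kg*m^2


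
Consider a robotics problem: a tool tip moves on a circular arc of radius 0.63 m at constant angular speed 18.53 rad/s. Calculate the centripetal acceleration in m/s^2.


a_c = omega^2 * r = 18.53^2 * 0.63 = 216.3174

216.3174 m/s^2


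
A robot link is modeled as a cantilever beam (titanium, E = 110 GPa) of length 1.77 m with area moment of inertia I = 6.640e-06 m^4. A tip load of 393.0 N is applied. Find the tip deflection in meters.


delta = F*L^3/(3*E*I) = 393.0*1.77^3/(3*1.100e+11*6.640e-06)
      = 2179.276569/2191200 = 9.9456e-04

9.9456e-04 m


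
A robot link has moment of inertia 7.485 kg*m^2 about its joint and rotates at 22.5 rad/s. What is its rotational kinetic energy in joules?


KE = (1/2)*I*omega^2 = 0.5*7.485*22.5^2 = 1894.6406

1894.6406 J


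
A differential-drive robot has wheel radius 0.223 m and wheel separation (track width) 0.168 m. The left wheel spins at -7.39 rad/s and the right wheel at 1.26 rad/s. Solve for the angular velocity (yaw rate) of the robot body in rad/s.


omega = r*(wR - wL)/L = 0.223*(1.26 - (-7.39))/0.168 = 11.4818

11.4818 rad/s


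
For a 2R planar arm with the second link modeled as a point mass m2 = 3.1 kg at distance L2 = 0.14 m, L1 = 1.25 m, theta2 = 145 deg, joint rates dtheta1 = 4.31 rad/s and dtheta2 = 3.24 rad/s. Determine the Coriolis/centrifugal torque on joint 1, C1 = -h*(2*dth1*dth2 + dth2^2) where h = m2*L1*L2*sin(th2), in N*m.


h = m2*L1*L2*sin(th2) = 3.1*1.25*0.14*sin(145 deg) = 0.311165
C1 = -h*(2*4.31*3.24 + 3.24^2) = -0.311165*38.4264 = -11.9570

-11.9570 N*m


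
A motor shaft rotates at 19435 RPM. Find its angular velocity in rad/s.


omega = 19435 * 2*pi/60 = 2035.2284

2035.2284 rad/s


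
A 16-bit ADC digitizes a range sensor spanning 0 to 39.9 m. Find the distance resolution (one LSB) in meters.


res = range / 2^n = 39.9/2^16 = 39.9/65536 = 6.0883e-04

6.0883e-04 m


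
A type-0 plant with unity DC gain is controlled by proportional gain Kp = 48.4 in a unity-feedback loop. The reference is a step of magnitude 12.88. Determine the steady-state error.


e_ss = R/(1 + Kp) = 12.88/(1 + 48.4) = 12.88/49.4000 = 0.2607

0.2607


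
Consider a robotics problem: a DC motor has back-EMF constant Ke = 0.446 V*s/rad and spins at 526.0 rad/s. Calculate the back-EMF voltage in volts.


V_emf = Ke * omega = 0.446*526.0 = 234.5960

234.5960 V


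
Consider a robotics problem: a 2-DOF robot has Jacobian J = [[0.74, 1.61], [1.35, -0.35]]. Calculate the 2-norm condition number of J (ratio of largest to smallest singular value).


JJ^T eigenvalues: trace(JJ^T) = 5.0847, det(JJ^T) = det(J)^2 = 5.91705625
s_max^2 = (5.0847 + sqrt(2.18594909))/2 = 3.28159777
s_min^2 = (5.0847 - sqrt(2.18594909))/2 = 1.80310223
kappa = s_max/s_min = sqrt(3.28159777/1.80310223) = 1.3491

1.3491


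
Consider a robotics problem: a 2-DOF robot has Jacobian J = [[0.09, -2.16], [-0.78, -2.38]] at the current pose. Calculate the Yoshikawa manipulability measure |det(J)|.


det(J) = 0.09*-2.38 - (-2.16)*(-0.78) = -1.8990
|det(J)| = 1.8990

1.8990


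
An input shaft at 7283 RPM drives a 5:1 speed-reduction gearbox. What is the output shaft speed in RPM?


omega_out = omega_in / N = 7283 / 5 = 1456.6000

1456.6000 RPM


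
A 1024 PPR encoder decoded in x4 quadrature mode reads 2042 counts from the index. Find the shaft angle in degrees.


angle = counts * 360 / (PPR*4) = 2042 * 360 / 4096 = 179.4727

179.4727 degrees


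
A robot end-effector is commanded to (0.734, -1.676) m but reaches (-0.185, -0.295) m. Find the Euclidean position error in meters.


dx = -0.185 - (0.734) = -0.9190, dy = -0.295 - (-1.676) = 1.3810
err = sqrt(0.844561 + 1.907161) = 1.6588

1.6588 m


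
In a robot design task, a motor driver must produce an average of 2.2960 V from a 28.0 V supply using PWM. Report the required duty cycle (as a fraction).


D = V_avg/V_supply = 2.2960/28.0 = 0.0820

0.0820


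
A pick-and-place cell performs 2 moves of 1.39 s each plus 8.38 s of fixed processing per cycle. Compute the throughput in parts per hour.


T_cycle = 2*1.39 + 8.38 = 11.1600 s
rate = 3600/T = 322.5806

322.5806 parts/hour


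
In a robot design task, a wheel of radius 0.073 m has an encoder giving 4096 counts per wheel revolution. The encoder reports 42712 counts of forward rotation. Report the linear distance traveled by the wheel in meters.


revs = 42712/4096 = 10.427734
d = revs * 2*pi*r = 10.427734 * 2*pi*0.073 = 4.7829

4.7829 m


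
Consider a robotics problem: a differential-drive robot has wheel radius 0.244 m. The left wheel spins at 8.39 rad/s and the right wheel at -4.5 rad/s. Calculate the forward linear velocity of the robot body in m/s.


v = r*(wR + wL)/2 = 0.244*(-4.5 + 8.39)/2 = 0.4746

0.4746 m/s


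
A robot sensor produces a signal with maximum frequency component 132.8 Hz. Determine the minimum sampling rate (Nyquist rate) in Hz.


f_s,min = 2*f_max = 2*132.8 = 265.6000

265.6000 Hz


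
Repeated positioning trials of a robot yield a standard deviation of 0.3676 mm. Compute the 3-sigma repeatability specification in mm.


repeatability = 3*sigma = 3*0.3676 = 1.1028

1.1028 mm


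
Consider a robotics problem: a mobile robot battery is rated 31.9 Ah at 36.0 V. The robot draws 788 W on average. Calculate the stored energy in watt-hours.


E = capacity * V = 31.9*36.0 = 1148.4000

1148.4000 Wh


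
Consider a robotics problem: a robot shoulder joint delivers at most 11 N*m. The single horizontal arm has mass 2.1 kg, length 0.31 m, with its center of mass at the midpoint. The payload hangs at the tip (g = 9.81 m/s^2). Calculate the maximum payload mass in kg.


tau_arm = m_arm*g*(L/2) = 2.1*9.81*0.31/2 = 3.1932 N*m
tau_payload = tau_max - tau_arm = 11 - 3.1932 = 7.8068
m_payload = tau_payload / (g*L) = 7.8068 / (9.81*0.31) = 2.5671

2.5671 kg


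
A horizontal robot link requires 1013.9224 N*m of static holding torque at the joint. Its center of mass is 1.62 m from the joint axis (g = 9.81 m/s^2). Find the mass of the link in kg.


m = tau / (g*L) = 1013.9224 / (9.81 * 1.62) = 63.8000

63.8000 kg


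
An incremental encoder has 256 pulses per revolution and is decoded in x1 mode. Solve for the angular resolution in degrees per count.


resolution = 360 / (PPR * 1) = 360 / 256 = 1.4062

1.4062 degrees


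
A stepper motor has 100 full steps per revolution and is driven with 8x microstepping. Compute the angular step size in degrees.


step = 360/(100*8) = 360/800 = 0.4500

0.4500 degrees


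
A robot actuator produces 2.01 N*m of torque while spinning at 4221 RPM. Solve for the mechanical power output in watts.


omega = 4221 * 2*pi/60 = 442.022086 rad/s
P = tau * omega = 2.01 * 442.022086 = 888.4644

888.4644 W


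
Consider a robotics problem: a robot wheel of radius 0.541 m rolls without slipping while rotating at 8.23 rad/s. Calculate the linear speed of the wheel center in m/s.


v = omega * r = 8.23 * 0.541 = 4.4524

4.4524 m/s


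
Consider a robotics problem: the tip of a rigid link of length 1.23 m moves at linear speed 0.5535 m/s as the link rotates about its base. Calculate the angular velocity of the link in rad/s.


omega = v / L = 0.5535 / 1.23 = 0.4500

0.4500 rad/s


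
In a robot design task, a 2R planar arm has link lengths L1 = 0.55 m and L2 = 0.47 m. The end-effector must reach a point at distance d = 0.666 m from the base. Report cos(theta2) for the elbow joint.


cos(th2) = (d^2 - L1^2 - L2^2)/(2*L1*L2) = (0.666^2 - 0.55^2 - 0.47^2)/(2*0.55*0.47) = -0.1544

-0.1544


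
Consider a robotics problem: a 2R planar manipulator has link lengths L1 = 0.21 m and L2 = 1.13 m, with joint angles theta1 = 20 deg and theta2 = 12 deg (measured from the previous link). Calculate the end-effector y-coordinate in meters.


y = L1*sin(th1) + L2*sin(th1+th2) = 0.21*sin(20 deg) + 1.13*sin(32 deg) = 0.6706

0.6706 m


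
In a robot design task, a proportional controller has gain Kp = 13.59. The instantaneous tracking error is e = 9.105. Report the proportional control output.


u_P = Kp * e = 13.59 * 9.105 = 123.7370

123.7370


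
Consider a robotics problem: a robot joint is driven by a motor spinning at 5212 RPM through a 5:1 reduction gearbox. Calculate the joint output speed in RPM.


omega_joint = omega_motor / N = 5212 / 5 = 1042.4000

1042.4000 RPM


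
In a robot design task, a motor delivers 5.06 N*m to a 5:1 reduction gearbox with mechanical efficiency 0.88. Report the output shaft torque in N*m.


tau_out = tau_in * N * eta = 5.06 * 5 * 0.88 = 22.2640

22.2640 N*m


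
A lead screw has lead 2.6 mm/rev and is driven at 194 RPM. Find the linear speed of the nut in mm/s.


v = lead * (RPM/60) = 2.6*194/60 = 8.4067

8.4067 mm/s


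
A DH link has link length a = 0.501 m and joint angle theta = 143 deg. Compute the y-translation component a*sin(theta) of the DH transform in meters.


a*sin(theta) = 0.501*sin(143 deg) = 0.3015

0.3015 m


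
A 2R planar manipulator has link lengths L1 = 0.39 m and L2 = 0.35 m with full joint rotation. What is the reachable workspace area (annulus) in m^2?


r_max = L1 + L2 = 0.7400, r_min = |L1 - L2| = 0.0400
A = pi*(r_max^2 - r_min^2) = pi*(0.5476 - 0.0016) = 1.7153

1.7153 m^2


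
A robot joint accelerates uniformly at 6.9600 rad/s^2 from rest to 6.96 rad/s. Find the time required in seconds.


t = delta_omega / alpha = 6.96 / 6.9600 = 1.0000

1.0000 s


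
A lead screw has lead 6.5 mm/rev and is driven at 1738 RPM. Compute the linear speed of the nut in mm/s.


v = lead * (RPM/60) = 6.5*1738/60 = 188.2833

188.2833 mm/s


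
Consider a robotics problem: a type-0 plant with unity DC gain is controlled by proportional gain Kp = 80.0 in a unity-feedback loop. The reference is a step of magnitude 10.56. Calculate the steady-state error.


e_ss = R/(1 + Kp) = 10.56/(1 + 80.0) = 10.56/81.0000 = 0.1304

0.1304


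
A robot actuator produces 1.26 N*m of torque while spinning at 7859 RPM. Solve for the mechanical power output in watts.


omega = 7859 * 2*pi/60 = 822.992555 rad/s
P = tau * omega = 1.26 * 822.992555 = 1036.9706

1036.9706 W


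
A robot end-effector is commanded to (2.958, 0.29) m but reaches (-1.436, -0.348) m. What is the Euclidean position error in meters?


dx = -1.436 - (2.958) = -4.3940, dy = -0.348 - (0.29) = -0.6380
err = sqrt(19.307236 + 0.407044) = 4.4401

4.4401 m


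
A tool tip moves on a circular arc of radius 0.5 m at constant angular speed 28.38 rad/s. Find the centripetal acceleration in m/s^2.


a_c = omega^2 * r = 28.38^2 * 0.5 = 402.7122

402.7122 m/s^2


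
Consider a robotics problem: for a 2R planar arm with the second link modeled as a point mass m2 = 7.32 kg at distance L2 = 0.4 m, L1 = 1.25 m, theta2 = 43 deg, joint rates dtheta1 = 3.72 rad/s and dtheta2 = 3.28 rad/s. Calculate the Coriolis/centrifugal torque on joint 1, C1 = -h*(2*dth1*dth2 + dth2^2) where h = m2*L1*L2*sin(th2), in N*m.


h = m2*L1*L2*sin(th2) = 7.32*1.25*0.4*sin(43 deg) = 2.496114
C1 = -h*(2*3.72*3.28 + 3.28^2) = -2.496114*35.1616 = -87.7674

-87.7674 N*m


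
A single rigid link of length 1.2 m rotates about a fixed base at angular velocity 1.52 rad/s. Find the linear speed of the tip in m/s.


v = L*omega = 1.2 * 1.52 = 1.8240

1.8240 m/s


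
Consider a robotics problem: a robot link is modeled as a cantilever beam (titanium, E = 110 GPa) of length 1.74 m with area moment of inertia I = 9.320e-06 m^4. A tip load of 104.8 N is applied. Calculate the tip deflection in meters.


delta = F*L^3/(3*E*I) = 104.8*1.74^3/(3*1.100e+11*9.320e-06)
      = 552.0889152/3075600 = 1.7951e-04

1.7951e-04 m


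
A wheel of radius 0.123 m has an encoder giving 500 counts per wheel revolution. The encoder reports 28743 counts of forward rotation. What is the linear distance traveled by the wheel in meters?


revs = 28743/500 = 57.486000
d = revs * 2*pi*r = 57.486000 * 2*pi*0.123 = 44.4270

44.4270 m


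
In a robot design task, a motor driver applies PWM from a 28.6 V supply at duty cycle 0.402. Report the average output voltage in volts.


V_avg = V_supply * D = 28.6*0.402 = 11.4972

11.4972 V


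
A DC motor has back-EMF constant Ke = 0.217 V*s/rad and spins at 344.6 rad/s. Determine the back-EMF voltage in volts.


V_emf = Ke * omega = 0.217*344.6 = 74.7782

74.7782 V


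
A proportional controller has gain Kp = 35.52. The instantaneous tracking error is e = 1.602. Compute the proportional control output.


u_P = Kp * e = 35.52 * 1.602 = 56.9030

56.9030


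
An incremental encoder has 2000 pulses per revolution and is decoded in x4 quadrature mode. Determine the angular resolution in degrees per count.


resolution = 360 / (PPR * 4) = 360 / 8000 = 0.0450

0.0450 degrees


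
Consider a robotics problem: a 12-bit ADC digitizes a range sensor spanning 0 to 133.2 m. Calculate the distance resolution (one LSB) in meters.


res = range / 2^n = 133.2/2^12 = 133.2/4096 = 0.0325

0.0325 m


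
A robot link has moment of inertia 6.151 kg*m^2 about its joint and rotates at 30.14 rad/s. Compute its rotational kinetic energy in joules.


KE = (1/2)*I*omega^2 = 0.5*6.151*30.14^2 = 2793.8445

2793.8445 J


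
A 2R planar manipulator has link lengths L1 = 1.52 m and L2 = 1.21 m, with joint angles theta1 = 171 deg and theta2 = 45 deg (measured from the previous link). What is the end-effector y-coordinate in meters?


y = L1*sin(th1) + L2*sin(th1+th2) = 1.52*sin(171 deg) + 1.21*sin(216 deg) = -0.4734

-0.4734 m


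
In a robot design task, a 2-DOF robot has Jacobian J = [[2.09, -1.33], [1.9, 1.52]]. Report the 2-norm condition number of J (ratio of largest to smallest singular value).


JJ^T eigenvalues: trace(JJ^T) = 12.0574, det(JJ^T) = det(J)^2 = 32.53333444
s_max^2 = (12.0574 + sqrt(15.24755700))/2 = 7.98110602
s_min^2 = (12.0574 - sqrt(15.24755700))/2 = 4.07629398
kappa = s_max/s_min = sqrt(7.98110602/4.07629398) = 1.3993

1.3993


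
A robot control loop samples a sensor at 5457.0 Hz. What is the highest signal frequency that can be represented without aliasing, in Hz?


f_max = f_s/2 = 5457.0/2 = 2728.5000

2728.5000 Hz


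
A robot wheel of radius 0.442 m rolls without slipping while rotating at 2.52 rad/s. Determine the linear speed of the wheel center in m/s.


v = omega * r = 2.52 * 0.442 = 1.1138

1.1138 m/s


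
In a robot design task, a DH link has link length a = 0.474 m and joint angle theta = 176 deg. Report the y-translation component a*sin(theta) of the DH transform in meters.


a*sin(theta) = 0.474*sin(176 deg) = 0.0331

0.0331 m


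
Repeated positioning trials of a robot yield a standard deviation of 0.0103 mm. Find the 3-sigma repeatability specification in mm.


repeatability = 3*sigma = 3*0.0103 = 0.0309

0.0309 mm


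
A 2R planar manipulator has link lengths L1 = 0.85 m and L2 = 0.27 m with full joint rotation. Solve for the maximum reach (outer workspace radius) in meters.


r_max = L1 + L2 = 0.85 + 0.27 = 1.1200

1.1200 m


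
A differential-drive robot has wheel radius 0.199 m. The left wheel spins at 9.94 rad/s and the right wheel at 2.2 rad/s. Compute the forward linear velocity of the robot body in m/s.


v = r*(wR + wL)/2 = 0.199*(2.2 + 9.94)/2 = 1.2079

1.2079 m/s


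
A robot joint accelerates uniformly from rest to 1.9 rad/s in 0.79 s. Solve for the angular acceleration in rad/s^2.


alpha = delta_omega / t = 1.9 / 0.79 = 2.4051

2.4051 rad/s^2


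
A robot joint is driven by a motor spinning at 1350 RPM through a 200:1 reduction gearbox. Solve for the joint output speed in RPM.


omega_joint = omega_motor / N = 1350 / 200 = 6.7500

6.7500 RPM


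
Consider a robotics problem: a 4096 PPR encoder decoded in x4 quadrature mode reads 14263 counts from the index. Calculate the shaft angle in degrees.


angle = counts * 360 / (PPR*4) = 14263 * 360 / 16384 = 313.3960

313.3960 degrees


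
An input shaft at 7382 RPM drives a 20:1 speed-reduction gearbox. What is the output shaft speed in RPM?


omega_out = omega_in / N = 7382 / 20 = 369.1000

369.1000 RPM


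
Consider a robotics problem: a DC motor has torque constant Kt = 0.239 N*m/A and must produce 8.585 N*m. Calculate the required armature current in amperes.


I = tau / Kt = 8.585/0.239 = 35.9205

35.9205 A


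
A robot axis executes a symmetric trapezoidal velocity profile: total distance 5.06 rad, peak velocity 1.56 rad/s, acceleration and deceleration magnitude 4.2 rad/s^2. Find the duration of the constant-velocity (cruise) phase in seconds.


t_acc = v/a = 0.371429 s, d_acc = v^2/(2a) = 0.289714 rad each
d_cruise = 5.06 - 2*0.289714 = 4.480572 rad
t_cruise = d_cruise/v = 4.480572/1.56 = 2.8722

2.8722 s


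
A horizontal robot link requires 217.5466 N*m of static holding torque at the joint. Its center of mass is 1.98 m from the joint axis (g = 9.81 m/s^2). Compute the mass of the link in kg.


m = tau / (g*L) = 217.5466 / (9.81 * 1.98) = 11.2000

11.2000 kg


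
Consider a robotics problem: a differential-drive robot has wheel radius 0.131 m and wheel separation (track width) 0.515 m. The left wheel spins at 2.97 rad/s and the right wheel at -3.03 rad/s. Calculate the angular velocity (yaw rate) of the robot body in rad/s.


omega = r*(wR - wL)/L = 0.131*(-3.03 - (2.97))/0.515 = -1.5262

-1.5262 rad/s


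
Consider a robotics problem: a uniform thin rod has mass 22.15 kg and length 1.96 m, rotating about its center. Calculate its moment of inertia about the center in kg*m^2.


I = (1/12)*m*L^2 = (1/12)*22.15*1.96^2 = 7.0910

7.0910 kg*m^2


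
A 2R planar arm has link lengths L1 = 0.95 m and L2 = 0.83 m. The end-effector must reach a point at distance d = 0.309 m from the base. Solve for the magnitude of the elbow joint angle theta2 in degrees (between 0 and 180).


cos(th2) = (d^2 - L1^2 - L2^2)/(2*L1*L2) = (0.309^2 - 0.95^2 - 0.83^2)/(2*0.95*0.83) = -0.94858529
th2 = acos(-0.94858529) = 161.5473 deg

161.5473 degrees


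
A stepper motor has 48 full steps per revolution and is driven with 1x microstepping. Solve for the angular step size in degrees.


step = 360/(48*1) = 360/48 = 7.5000

7.5000 degrees


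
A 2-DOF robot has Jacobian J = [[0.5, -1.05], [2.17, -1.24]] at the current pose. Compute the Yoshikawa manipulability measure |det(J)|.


det(J) = 0.5*-1.24 - (-1.05)*(2.17) = 1.6585
|det(J)| = 1.6585

1.6585


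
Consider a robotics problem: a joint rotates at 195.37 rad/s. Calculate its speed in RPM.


RPM = 195.37 * 60/(2*pi) = 1865.6461

1865.6461 RPM


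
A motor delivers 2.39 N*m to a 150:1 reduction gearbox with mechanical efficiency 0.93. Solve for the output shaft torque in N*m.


tau_out = tau_in * N * eta = 2.39 * 150 * 0.93 = 333.4050

333.4050 N*m


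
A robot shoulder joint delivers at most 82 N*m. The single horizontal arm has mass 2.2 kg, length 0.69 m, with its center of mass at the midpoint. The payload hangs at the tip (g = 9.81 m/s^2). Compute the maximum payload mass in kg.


tau_arm = m_arm*g*(L/2) = 2.2*9.81*0.69/2 = 7.4458 N*m
tau_payload = tau_max - tau_arm = 82 - 7.4458 = 74.5542
m_payload = tau_payload / (g*L) = 74.5542 / (9.81*0.69) = 11.0142

11.0142 kg


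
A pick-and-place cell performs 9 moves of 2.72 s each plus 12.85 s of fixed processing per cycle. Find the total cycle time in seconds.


T = 9*2.72 + 12.85 = 37.3300

37.3300 s


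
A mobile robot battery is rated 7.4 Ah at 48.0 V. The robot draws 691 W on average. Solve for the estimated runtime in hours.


E = 7.4*48.0 = 355.2000 Wh
t = E/P = 355.2000/691 = 0.5140

0.5140 hours


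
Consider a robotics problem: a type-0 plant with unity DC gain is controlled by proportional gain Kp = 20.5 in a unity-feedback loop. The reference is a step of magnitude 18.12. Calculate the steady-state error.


e_ss = R/(1 + Kp) = 18.12/(1 + 20.5) = 18.12/21.5000 = 0.8428

0.8428


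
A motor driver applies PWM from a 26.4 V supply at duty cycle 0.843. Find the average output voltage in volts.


V_avg = V_supply * D = 26.4*0.843 = 22.2552

22.2552 V


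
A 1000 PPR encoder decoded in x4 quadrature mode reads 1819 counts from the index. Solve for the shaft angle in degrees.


angle = counts * 360 / (PPR*4) = 1819 * 360 / 4000 = 163.7100

163.7100 degrees


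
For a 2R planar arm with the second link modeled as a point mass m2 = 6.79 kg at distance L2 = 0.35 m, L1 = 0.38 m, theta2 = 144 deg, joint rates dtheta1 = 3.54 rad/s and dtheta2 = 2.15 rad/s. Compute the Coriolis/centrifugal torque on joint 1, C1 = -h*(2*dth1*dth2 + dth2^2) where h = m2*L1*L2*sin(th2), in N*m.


h = m2*L1*L2*sin(th2) = 6.79*0.38*0.35*sin(144 deg) = 0.530811
C1 = -h*(2*3.54*2.15 + 2.15^2) = -0.530811*19.8445 = -10.5337

-10.5337 N*m


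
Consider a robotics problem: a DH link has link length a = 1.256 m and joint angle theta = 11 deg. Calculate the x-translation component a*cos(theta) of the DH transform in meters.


a*cos(theta) = 1.256*cos(11 deg) = 1.2329

1.2329 m


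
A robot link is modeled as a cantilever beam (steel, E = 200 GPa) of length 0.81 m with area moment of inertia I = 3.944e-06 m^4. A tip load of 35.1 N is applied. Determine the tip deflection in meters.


delta = F*L^3/(3*E*I) = 35.1*0.81^3/(3*2.000e+11*3.944e-06)
      = 18.6535791/2366400 = 7.8827e-06

7.8827e-06 m


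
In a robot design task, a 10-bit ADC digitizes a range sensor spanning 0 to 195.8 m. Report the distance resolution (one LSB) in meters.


res = range / 2^n = 195.8/2^10 = 195.8/1024 = 0.1912

0.1912 m


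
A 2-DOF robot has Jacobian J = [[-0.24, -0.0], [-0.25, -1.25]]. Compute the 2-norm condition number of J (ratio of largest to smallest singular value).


JJ^T eigenvalues: trace(JJ^T) = 1.6826, det(JJ^T) = det(J)^2 = 0.09000000
s_max^2 = (1.6826 + sqrt(2.47114276))/2 = 1.62729344
s_min^2 = (1.6826 - sqrt(2.47114276))/2 = 0.05530656
kappa = s_max/s_min = sqrt(1.62729344/0.05530656) = 5.4243

5.4243


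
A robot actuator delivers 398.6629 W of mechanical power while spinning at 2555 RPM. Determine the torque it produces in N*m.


omega = 2555 * 2*pi/60 = 267.558974 rad/s
tau = P / omega = 398.6629 / 267.558974 = 1.4900

1.4900 N*m


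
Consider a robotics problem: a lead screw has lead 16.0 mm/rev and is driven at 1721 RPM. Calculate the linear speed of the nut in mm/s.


v = lead * (RPM/60) = 16.0*1721/60 = 458.9333

458.9333 mm/s


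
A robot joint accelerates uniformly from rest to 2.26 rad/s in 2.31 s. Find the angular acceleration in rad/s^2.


alpha = delta_omega / t = 2.26 / 2.31 = 0.9784

0.9784 rad/s^2


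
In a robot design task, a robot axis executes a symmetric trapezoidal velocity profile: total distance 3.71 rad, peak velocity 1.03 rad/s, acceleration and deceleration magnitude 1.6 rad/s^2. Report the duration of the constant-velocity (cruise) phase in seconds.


t_acc = v/a = 0.643750 s, d_acc = v^2/(2a) = 0.331531 rad each
d_cruise = 3.71 - 2*0.331531 = 3.046938 rad
t_cruise = d_cruise/v = 3.046938/1.03 = 2.9582

2.9582 s


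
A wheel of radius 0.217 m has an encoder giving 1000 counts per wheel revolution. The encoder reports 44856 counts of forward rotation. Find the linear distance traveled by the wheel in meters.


revs = 44856/1000 = 44.856000
d = revs * 2*pi*r = 44.856000 * 2*pi*0.217 = 61.1590

61.1590 m


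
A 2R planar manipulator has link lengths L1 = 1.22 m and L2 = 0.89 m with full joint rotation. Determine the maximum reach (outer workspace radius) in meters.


r_max = L1 + L2 = 1.22 + 0.89 = 2.1100

2.1100 m


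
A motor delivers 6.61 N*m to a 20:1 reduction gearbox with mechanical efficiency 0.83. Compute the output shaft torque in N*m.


tau_out = tau_in * N * eta = 6.61 * 20 * 0.83 = 109.7260

109.7260 N*m


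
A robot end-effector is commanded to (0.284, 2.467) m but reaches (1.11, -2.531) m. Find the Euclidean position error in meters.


dx = 1.11 - (0.284) = 0.8260, dy = -2.531 - (2.467) = -4.9980
err = sqrt(0.682276 + 24.980004) = 5.0658

5.0658 m


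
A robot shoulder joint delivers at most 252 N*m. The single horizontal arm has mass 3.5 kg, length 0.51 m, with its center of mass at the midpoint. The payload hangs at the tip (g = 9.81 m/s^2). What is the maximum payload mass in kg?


tau_arm = m_arm*g*(L/2) = 3.5*9.81*0.51/2 = 8.7554 N*m
tau_payload = tau_max - tau_arm = 252 - 8.7554 = 243.2446
m_payload = tau_payload / (g*L) = 243.2446 / (9.81*0.51) = 48.6188

48.6188 kg


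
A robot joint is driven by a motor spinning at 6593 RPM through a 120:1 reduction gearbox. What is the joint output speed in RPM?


omega_joint = omega_motor / N = 6593 / 120 = 54.9417

54.9417 RPM


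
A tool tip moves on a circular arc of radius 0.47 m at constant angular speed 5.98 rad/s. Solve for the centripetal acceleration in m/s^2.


a_c = omega^2 * r = 5.98^2 * 0.47 = 16.8074

16.8074 m/s^2


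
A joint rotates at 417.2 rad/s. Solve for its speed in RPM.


RPM = 417.2 * 60/(2*pi) = 3983.9665

3983.9665 RPM


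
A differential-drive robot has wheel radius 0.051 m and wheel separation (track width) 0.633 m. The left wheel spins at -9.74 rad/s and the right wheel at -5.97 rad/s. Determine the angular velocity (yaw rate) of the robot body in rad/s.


omega = r*(wR - wL)/L = 0.051*(-5.97 - (-9.74))/0.633 = 0.3037

0.3037 rad/s


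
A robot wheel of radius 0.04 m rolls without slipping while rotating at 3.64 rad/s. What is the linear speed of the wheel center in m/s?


v = omega * r = 3.64 * 0.04 = 0.1456

0.1456 m/s


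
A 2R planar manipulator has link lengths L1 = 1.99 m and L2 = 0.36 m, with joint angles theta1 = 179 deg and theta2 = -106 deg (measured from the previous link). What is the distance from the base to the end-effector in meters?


x = L1*cos(th1) + L2*cos(th1+th2) = -1.884443
y = L1*sin(th1) + L2*sin(th1+th2) = 0.379000
d = sqrt(x^2 + y^2) = sqrt(3.551125 + 0.143641) = 1.9222

1.9222 m


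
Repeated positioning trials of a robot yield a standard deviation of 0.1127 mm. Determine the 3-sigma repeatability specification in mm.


repeatability = 3*sigma = 3*0.1127 = 0.3381

0.3381 mm


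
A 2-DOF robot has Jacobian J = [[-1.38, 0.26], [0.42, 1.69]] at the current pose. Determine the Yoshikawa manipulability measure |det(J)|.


det(J) = -1.38*1.69 - (0.26)*(0.42) = -2.4414
|det(J)| = 2.4414

2.4414


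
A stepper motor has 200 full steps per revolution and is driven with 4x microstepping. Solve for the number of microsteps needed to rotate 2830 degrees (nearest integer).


step_size = 360/(200*4) = 360/800 = 0.450000 deg
n = 2830/(360/800) = 2830*800/360 = 6288.8889 -> 6289

6289 steps


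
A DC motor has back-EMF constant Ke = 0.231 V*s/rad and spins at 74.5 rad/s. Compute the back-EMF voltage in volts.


V_emf = Ke * omega = 0.231*74.5 = 17.2095

17.2095 V


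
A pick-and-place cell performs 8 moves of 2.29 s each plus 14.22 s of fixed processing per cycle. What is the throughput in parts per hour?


T_cycle = 8*2.29 + 14.22 = 32.5400 s
rate = 3600/T = 110.6331

110.6331 parts/hour


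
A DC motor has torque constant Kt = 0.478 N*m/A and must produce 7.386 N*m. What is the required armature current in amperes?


I = tau / Kt = 7.386/0.478 = 15.4519

15.4519 A


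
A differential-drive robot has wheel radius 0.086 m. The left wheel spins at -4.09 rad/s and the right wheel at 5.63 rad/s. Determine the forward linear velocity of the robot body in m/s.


v = r*(wR + wL)/2 = 0.086*(5.63 + -4.09)/2 = 0.0662

0.0662 m/s


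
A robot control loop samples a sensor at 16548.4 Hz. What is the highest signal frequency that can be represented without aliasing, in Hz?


f_max = f_s/2 = 16548.4/2 = 8274.2000

8274.2000 Hz


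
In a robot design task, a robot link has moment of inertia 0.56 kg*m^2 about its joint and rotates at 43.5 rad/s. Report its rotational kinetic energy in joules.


KE = (1/2)*I*omega^2 = 0.5*0.56*43.5^2 = 529.8300

529.8300 J


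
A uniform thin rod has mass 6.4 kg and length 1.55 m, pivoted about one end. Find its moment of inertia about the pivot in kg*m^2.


I = (1/3)*m*L^2 = (1/3)*6.4*1.55^2 = 5.1253

5.1253 kg*m^2


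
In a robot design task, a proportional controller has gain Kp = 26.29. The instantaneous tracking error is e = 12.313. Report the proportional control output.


u_P = Kp * e = 26.29 * 12.313 = 323.7088

323.7088


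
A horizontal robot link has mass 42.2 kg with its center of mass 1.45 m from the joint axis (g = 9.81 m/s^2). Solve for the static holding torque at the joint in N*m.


tau = m*g*L = 42.2 * 9.81 * 1.45 = 600.2739

600.2739 N*m


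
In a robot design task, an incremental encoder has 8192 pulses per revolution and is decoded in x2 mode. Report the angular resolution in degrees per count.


resolution = 360 / (PPR * 2) = 360 / 16384 = 0.0220

0.0220 degrees


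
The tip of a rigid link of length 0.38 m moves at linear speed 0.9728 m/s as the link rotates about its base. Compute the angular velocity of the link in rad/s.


omega = v / L = 0.9728 / 0.38 = 2.5600

2.5600 rad/s


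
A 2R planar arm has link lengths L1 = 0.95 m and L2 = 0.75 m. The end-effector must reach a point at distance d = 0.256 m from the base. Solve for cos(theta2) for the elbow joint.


cos(th2) = (d^2 - L1^2 - L2^2)/(2*L1*L2) = (0.256^2 - 0.95^2 - 0.75^2)/(2*0.95*0.75) = -0.9821

-0.9821


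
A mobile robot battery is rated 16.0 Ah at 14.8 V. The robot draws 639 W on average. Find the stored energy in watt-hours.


E = capacity * V = 16.0*14.8 = 236.8000

236.8000 Wh


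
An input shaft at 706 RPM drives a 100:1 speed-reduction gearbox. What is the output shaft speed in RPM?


omega_out = omega_in / N = 706 / 100 = 7.0600

7.0600 RPM


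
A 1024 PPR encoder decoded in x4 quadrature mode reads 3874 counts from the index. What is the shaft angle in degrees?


angle = counts * 360 / (PPR*4) = 3874 * 360 / 4096 = 340.4883

340.4883 degrees


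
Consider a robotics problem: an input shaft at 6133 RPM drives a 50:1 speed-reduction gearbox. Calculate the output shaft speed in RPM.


omega_out = omega_in / N = 6133 / 50 = 122.6600

122.6600 RPM


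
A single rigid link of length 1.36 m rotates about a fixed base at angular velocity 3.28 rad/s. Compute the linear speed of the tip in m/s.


v = L*omega = 1.36 * 3.28 = 4.4608

4.4608 m/s


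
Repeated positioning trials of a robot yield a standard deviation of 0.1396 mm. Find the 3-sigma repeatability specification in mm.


repeatability = 3*sigma = 3*0.1396 = 0.4188

0.4188 mm


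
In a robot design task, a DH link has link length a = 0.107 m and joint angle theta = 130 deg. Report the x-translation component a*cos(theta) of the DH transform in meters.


a*cos(theta) = 0.107*cos(130 deg) = -0.0688

-0.0688 m


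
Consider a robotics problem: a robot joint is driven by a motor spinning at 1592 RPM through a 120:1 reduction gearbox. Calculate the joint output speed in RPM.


omega_joint = omega_motor / N = 1592 / 120 = 13.2667

13.2667 RPM


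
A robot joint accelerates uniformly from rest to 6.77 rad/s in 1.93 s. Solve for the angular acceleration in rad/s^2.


alpha = delta_omega / t = 6.77 / 1.93 = 3.5078

3.5078 rad/s^2


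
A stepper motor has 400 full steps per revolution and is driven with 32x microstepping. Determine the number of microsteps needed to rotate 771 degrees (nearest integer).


step_size = 360/(400*32) = 360/12800 = 0.028125 deg
n = 771/(360/12800) = 771*12800/360 = 27413.3333 -> 27413

27413 steps


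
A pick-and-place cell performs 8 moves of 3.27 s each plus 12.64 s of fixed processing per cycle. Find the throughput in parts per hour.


T_cycle = 8*3.27 + 12.64 = 38.8000 s
rate = 3600/T = 92.7835

92.7835 parts/hour


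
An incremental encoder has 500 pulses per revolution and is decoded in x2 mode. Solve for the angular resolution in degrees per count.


resolution = 360 / (PPR * 2) = 360 / 1000 = 0.3600

0.3600 degrees


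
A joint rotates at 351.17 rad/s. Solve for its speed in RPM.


RPM = 351.17 * 60/(2*pi) = 3353.4265

3353.4265 RPM


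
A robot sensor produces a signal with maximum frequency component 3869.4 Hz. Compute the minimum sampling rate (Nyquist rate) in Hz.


f_s,min = 2*f_max = 2*3869.4 = 7738.8000

7738.8000 Hz


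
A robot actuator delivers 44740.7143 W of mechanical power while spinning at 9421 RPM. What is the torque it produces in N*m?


omega = 9421 * 2*pi/60 = 986.564813 rad/s
tau = P / omega = 44740.7143 / 986.564813 = 45.3500

45.3500 N*m


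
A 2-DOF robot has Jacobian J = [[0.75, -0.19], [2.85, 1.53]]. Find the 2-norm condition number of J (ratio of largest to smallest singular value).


JJ^T eigenvalues: trace(JJ^T) = 11.0620, det(JJ^T) = det(J)^2 = 2.85272100
s_max^2 = (11.0620 + sqrt(110.95696000))/2 = 10.79780548
s_min^2 = (11.0620 - sqrt(110.95696000))/2 = 0.26419452
kappa = s_max/s_min = sqrt(10.79780548/0.26419452) = 6.3930

6.3930


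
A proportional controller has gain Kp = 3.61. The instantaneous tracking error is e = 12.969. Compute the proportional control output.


u_P = Kp * e = 3.61 * 12.969 = 46.8181

46.8181


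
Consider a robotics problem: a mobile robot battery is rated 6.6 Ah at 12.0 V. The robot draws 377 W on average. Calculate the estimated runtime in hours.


E = 6.6*12.0 = 79.2000 Wh
t = E/P = 79.2000/377 = 0.2101

0.2101 hours


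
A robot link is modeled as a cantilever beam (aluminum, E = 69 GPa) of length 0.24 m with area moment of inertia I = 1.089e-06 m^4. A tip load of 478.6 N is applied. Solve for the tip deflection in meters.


delta = F*L^3/(3*E*I) = 478.6*0.24^3/(3*6.900e+10*1.089e-06)
      = 6.6161664/225423 = 2.9350e-05

2.9350e-05 m


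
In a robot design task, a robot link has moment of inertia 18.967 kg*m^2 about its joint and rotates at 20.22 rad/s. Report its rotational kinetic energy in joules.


KE = (1/2)*I*omega^2 = 0.5*18.967*20.22^2 = 3877.3138

3877.3138 J


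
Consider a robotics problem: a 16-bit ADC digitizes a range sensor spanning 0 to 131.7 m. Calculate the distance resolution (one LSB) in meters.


res = range / 2^n = 131.7/2^16 = 131.7/65536 = 0.0020

0.0020 m


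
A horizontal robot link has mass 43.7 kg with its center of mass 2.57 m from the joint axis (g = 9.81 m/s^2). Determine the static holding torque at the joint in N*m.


tau = m*g*L = 43.7 * 9.81 * 2.57 = 1101.7513

1101.7513 N*m


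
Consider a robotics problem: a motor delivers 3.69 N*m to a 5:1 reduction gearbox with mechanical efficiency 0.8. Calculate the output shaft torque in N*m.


tau_out = tau_in * N * eta = 3.69 * 5 * 0.8 = 14.7600

14.7600 N*m


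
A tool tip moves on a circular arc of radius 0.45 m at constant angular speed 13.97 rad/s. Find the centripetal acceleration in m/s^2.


a_c = omega^2 * r = 13.97^2 * 0.45 = 87.8224

87.8224 m/s^2


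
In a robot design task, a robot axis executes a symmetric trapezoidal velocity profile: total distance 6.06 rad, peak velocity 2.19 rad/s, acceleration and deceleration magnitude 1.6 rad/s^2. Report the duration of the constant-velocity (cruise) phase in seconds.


t_acc = v/a = 1.368750 s, d_acc = v^2/(2a) = 1.498781 rad each
d_cruise = 6.06 - 2*1.498781 = 3.062438 rad
t_cruise = d_cruise/v = 3.062438/2.19 = 1.3984

1.3984 s


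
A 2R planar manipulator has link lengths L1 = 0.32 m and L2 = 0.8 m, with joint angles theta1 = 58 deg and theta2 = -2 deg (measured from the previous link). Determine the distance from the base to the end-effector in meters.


x = L1*cos(th1) + L2*cos(th1+th2) = 0.616928
y = L1*sin(th1) + L2*sin(th1+th2) = 0.934605
d = sqrt(x^2 + y^2) = sqrt(0.380600 + 0.873487) = 1.1199

1.1199 m


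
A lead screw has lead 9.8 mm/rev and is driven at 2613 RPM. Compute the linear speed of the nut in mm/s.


v = lead * (RPM/60) = 9.8*2613/60 = 426.7900

426.7900 mm/s


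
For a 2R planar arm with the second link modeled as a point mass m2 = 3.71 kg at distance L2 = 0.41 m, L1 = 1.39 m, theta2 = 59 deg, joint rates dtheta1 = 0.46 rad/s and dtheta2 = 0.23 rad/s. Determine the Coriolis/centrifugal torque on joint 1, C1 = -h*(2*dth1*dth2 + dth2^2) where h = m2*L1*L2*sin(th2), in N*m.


h = m2*L1*L2*sin(th2) = 3.71*1.39*0.41*sin(59 deg) = 1.812334
C1 = -h*(2*0.46*0.23 + 0.23^2) = -1.812334*0.2645 = -0.4794

-0.4794 N*m


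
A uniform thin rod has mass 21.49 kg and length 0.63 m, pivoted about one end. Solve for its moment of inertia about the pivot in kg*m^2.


I = (1/3)*m*L^2 = (1/3)*21.49*0.63^2 = 2.8431

2.8431 kg*m^2


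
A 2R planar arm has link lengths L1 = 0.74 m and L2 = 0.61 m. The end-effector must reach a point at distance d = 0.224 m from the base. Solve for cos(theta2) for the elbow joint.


cos(th2) = (d^2 - L1^2 - L2^2)/(2*L1*L2) = (0.224^2 - 0.74^2 - 0.61^2)/(2*0.74*0.61) = -0.9631

-0.9631


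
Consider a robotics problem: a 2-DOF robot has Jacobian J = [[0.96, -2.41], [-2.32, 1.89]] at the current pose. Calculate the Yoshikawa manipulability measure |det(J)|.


det(J) = 0.96*1.89 - (-2.41)*(-2.32) = -3.7768
|det(J)| = 3.7768

3.7768


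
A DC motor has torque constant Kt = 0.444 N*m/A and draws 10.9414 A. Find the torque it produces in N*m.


tau = Kt * I = 0.444*10.9414 = 4.8580

4.8580 N*m


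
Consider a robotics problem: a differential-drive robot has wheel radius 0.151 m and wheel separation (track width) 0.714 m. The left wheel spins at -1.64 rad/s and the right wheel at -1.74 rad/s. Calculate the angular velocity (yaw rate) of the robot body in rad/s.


omega = r*(wR - wL)/L = 0.151*(-1.74 - (-1.64))/0.714 = -0.0211

-0.0211 rad/s


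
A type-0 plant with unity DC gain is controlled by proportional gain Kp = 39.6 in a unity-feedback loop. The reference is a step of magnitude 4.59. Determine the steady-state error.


e_ss = R/(1 + Kp) = 4.59/(1 + 39.6) = 4.59/40.6000 = 0.1131

0.1131
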